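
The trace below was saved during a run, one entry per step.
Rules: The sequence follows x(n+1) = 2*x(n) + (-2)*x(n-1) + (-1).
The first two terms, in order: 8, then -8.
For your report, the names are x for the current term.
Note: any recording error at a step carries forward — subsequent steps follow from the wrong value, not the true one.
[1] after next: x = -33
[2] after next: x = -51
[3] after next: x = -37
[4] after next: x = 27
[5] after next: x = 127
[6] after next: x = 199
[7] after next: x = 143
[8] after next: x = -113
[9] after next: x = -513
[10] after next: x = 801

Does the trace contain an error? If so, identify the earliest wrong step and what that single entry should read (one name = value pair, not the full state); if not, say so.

step 10, x = -801

step 1: x = 2*(-8) + (-2)*(8) + (-1) = -33 -> confirmed correct
step 2: x = 2*(-33) + (-2)*(-8) + (-1) = -51 -> exactly as logged
step 3: x = 2*(-51) + (-2)*(-33) + (-1) = -37 -> checks out
step 4: x = 2*(-37) + (-2)*(-51) + (-1) = 27 -> consistent with the trace
step 5: x = 2*(27) + (-2)*(-37) + (-1) = 127 -> matches
step 6: x = 2*(127) + (-2)*(27) + (-1) = 199 -> no discrepancy
step 7: x = 2*(199) + (-2)*(127) + (-1) = 143 -> in agreement
step 8: x = 2*(143) + (-2)*(199) + (-1) = -113 -> agrees with the trace
step 9: x = 2*(-113) + (-2)*(143) + (-1) = -513 -> in agreement
step 10: x = 2*(-513) + (-2)*(-113) + (-1) = -801 -> first mismatch against the trace
Conclusion: step 10 carries the first error; the entry should be x = -801.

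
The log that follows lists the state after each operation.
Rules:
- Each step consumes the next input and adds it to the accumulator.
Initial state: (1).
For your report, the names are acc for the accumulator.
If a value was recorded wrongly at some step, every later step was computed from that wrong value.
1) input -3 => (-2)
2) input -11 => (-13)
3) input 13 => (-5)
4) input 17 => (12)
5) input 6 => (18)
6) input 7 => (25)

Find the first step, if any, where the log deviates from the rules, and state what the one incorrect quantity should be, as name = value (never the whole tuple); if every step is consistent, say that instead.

Recomputing the run from the initial state:
step 1: acc = -2
step 2: acc = -13
step 3: acc = 0
step 4: acc = 17
step 5: acc = 23
step 6: acc = 30
The first disagreement with the log is at step 3, where the value should be acc = 0.

step 3, acc = 0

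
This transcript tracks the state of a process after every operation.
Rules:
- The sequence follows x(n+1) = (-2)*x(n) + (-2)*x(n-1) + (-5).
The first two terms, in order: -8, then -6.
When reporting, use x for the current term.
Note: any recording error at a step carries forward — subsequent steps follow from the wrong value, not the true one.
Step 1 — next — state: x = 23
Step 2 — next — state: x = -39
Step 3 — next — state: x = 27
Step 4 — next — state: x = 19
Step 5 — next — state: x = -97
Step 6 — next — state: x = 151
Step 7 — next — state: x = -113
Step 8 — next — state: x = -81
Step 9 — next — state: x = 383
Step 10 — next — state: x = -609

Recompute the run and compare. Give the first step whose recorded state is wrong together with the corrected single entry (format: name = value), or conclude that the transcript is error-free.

no error

step 1: x = -2*(-6) + (-2)*(-8) + (-5) = 23 -> in agreement
step 2: x = -2*(23) + (-2)*(-6) + (-5) = -39 -> exactly as logged
step 3: x = -2*(-39) + (-2)*(23) + (-5) = 27 -> verified
step 4: x = -2*(27) + (-2)*(-39) + (-5) = 19 -> matches
step 5: x = -2*(19) + (-2)*(27) + (-5) = -97 -> checks out
step 6: x = -2*(-97) + (-2)*(19) + (-5) = 151 -> verified
step 7: x = -2*(151) + (-2)*(-97) + (-5) = -113 -> consistent with the transcript
step 8: x = -2*(-113) + (-2)*(151) + (-5) = -81 -> consistent with the transcript
step 9: x = -2*(-81) + (-2)*(-113) + (-5) = 383 -> confirmed correct
step 10: x = -2*(383) + (-2)*(-81) + (-5) = -609 -> no discrepancy
No step deviates from the rules.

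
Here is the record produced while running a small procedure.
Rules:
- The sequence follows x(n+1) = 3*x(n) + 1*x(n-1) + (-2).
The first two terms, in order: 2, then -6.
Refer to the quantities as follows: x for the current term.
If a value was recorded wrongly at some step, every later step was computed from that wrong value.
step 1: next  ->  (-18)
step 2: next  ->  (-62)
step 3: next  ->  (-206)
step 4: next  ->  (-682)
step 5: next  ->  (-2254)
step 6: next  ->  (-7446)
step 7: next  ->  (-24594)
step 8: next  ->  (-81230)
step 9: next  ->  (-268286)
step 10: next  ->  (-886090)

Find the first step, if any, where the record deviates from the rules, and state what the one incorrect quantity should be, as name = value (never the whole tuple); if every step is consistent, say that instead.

Recomputing the run from the initial state:
step 1: x = -18
step 2: x = -62
step 3: x = -206
step 4: x = -682
step 5: x = -2254
step 6: x = -7446
step 7: x = -24594
step 8: x = -81230
step 9: x = -268286
step 10: x = -886090
This matches the record at every step.

no error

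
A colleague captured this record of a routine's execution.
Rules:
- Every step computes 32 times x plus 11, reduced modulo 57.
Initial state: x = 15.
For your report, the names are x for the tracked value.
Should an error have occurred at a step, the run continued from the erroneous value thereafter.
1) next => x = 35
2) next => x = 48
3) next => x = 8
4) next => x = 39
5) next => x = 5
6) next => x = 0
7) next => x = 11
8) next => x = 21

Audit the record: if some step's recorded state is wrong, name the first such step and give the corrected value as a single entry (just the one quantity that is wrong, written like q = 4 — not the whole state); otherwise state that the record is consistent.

no error

step 1: x = (32*15 + 11) mod 57 = 35 -> verified
step 2: x = (32*35 + 11) mod 57 = 48 -> agrees with the record
step 3: x = (32*48 + 11) mod 57 = 8 -> matches
step 4: x = (32*8 + 11) mod 57 = 39 -> checks out
step 5: x = (32*39 + 11) mod 57 = 5 -> no discrepancy
step 6: x = (32*5 + 11) mod 57 = 0 -> exactly as logged
step 7: x = (32*0 + 11) mod 57 = 11 -> same as recorded
step 8: x = (32*11 + 11) mod 57 = 21 -> matches
The recomputation confirms every line.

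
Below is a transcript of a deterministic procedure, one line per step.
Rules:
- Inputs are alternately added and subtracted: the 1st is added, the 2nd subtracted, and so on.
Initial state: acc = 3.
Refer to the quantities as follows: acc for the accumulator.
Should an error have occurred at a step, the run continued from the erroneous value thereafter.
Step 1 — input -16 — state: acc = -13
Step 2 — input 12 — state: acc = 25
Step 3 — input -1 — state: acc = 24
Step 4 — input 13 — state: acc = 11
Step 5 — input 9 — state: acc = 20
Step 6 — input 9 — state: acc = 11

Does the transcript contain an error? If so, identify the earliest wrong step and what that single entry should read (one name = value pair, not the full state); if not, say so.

Step 1: acc = 3 + -16 = -13 — exactly as logged.
Step 2: acc = -13 - 12 = -25 — the recorded entry deviates here.
The audit stops at step 2: the recorded entry is wrong and should be acc = -25.

step 2, acc = -25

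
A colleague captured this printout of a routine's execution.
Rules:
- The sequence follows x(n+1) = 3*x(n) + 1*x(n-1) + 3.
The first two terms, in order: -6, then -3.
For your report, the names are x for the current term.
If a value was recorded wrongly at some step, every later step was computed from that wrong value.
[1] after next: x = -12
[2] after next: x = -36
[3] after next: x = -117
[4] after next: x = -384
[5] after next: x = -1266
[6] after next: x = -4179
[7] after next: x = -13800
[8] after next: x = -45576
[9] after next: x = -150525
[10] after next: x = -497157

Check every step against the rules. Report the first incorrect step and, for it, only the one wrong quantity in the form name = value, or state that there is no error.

1. x = 3*(-3) + (1)*(-6) + (3) = -12 (in agreement)
2. x = 3*(-12) + (1)*(-3) + (3) = -36 (confirmed correct)
3. x = 3*(-36) + (1)*(-12) + (3) = -117 (verified)
4. x = 3*(-117) + (1)*(-36) + (3) = -384 (verified)
5. x = 3*(-384) + (1)*(-117) + (3) = -1266 (confirmed correct)
6. x = 3*(-1266) + (1)*(-384) + (3) = -4179 (matches)
7. x = 3*(-4179) + (1)*(-1266) + (3) = -13800 (verified)
8. x = 3*(-13800) + (1)*(-4179) + (3) = -45576 (matches)
9. x = 3*(-45576) + (1)*(-13800) + (3) = -150525 (no discrepancy)
10. x = 3*(-150525) + (1)*(-45576) + (3) = -497148 (this is not what the printout shows)
First deviation found at step 10; the corrected entry is x = -497148.

step 10, x = -497148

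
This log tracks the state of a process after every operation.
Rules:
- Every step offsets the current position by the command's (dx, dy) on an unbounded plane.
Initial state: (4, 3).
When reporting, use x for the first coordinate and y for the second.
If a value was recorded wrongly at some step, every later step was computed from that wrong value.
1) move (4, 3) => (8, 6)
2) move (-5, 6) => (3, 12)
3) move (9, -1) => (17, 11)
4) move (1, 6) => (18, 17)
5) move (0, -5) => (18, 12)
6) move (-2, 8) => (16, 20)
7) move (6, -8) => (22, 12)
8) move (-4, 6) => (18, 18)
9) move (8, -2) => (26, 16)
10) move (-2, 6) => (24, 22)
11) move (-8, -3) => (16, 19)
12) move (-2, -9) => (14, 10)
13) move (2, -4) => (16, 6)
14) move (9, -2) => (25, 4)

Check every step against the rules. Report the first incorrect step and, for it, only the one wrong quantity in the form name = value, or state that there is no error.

Recomputing the run from the initial state:
step 1: x = 8, y = 6
step 2: x = 3, y = 12
step 3: x = 12, y = 11
step 4: x = 13, y = 17
step 5: x = 13, y = 12
step 6: x = 11, y = 20
step 7: x = 17, y = 12
step 8: x = 13, y = 18
step 9: x = 21, y = 16
step 10: x = 19, y = 22
step 11: x = 11, y = 19
step 12: x = 9, y = 10
step 13: x = 11, y = 6
step 14: x = 20, y = 4
The first disagreement with the log is at step 3, where the value should be x = 12.

step 3, x = 12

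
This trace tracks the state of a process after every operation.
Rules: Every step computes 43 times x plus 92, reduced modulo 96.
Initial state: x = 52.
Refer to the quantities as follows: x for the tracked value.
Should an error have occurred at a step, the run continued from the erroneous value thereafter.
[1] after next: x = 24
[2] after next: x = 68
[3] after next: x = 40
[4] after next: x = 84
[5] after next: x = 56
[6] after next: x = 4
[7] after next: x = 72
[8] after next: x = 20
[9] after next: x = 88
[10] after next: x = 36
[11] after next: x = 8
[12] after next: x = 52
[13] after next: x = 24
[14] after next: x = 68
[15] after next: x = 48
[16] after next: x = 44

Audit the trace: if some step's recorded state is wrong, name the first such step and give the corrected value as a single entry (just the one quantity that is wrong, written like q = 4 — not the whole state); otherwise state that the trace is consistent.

1. x = (43*52 + 92) mod 96 = 24 (consistent with the trace)
2. x = (43*24 + 92) mod 96 = 68 (exactly as logged)
3. x = (43*68 + 92) mod 96 = 40 (confirmed correct)
4. x = (43*40 + 92) mod 96 = 84 (same as recorded)
5. x = (43*84 + 92) mod 96 = 56 (verified)
6. x = (43*56 + 92) mod 96 = 4 (in agreement)
7. x = (43*4 + 92) mod 96 = 72 (agrees with the trace)
8. x = (43*72 + 92) mod 96 = 20 (checks out)
9. x = (43*20 + 92) mod 96 = 88 (exactly as logged)
10. x = (43*88 + 92) mod 96 = 36 (agrees with the trace)
11. x = (43*36 + 92) mod 96 = 8 (same as recorded)
12. x = (43*8 + 92) mod 96 = 52 (checks out)
13. x = (43*52 + 92) mod 96 = 24 (consistent with the trace)
14. x = (43*24 + 92) mod 96 = 68 (checks out)
15. x = (43*68 + 92) mod 96 = 40 (the entry is off here)
First deviation found at step 15; the corrected entry is x = 40.

step 15, x = 40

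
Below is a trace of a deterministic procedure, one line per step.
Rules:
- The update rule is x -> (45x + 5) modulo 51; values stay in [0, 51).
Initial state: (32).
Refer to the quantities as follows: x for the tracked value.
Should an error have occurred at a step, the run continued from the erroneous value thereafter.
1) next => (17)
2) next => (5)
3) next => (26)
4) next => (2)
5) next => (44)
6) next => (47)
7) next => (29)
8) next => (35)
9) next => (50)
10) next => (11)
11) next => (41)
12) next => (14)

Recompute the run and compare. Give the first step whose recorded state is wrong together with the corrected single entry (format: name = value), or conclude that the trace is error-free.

Step 1: x = (45*32 + 5) mod 51 = 17 — agrees with the trace.
Step 2: x = (45*17 + 5) mod 51 = 5 — checks out.
Step 3: x = (45*5 + 5) mod 51 = 26 — exactly as logged.
Step 4: x = (45*26 + 5) mod 51 = 2 — checks out.
Step 5: x = (45*2 + 5) mod 51 = 44 — confirmed correct.
Step 6: x = (45*44 + 5) mod 51 = 47 — same as recorded.
Step 7: x = (45*47 + 5) mod 51 = 29 — consistent with the trace.
Step 8: x = (45*29 + 5) mod 51 = 35 — verified.
Step 9: x = (45*35 + 5) mod 51 = 50 — agrees with the trace.
Step 10: x = (45*50 + 5) mod 51 = 11 — exactly as logged.
Step 11: x = (45*11 + 5) mod 51 = 41 — matches.
Step 12: x = (45*41 + 5) mod 51 = 14 — matches.
Nothing is out of place; the run is error-free.

no error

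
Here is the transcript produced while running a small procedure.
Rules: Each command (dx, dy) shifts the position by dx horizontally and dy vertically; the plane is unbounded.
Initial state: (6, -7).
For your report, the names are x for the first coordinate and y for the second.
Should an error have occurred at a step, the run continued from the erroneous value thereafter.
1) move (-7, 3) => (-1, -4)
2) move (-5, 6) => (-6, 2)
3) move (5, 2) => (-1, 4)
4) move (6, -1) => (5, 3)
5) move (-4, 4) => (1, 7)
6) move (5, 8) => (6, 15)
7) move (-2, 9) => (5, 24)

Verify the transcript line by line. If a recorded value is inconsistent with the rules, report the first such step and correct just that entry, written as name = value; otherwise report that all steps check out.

step 7, x = 4

1. x = 6 + (-7) = -1, y = -7 + (3) = -4 (matches)
2. x = -1 + (-5) = -6, y = -4 + (6) = 2 (in agreement)
3. x = -6 + (5) = -1, y = 2 + (2) = 4 (verified)
4. x = -1 + (6) = 5, y = 4 + (-1) = 3 (consistent with the transcript)
5. x = 5 + (-4) = 1, y = 3 + (4) = 7 (checks out)
6. x = 1 + (5) = 6, y = 7 + (8) = 15 (same as recorded)
7. x = 6 + (-2) = 4, y = 15 + (9) = 24 (first mismatch against the transcript)
First deviation found at step 7; the corrected entry is x = 4.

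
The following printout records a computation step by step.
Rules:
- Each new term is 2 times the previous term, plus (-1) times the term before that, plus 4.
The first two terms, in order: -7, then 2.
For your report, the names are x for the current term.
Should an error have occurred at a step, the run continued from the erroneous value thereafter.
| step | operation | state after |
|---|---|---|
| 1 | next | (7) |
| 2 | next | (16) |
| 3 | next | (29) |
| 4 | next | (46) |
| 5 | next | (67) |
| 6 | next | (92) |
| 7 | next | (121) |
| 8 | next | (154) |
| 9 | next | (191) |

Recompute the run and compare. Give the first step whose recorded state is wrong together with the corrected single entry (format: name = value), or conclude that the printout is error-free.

step 1: x = 2*(2) + (-1)*(-7) + (4) = 15 -> not what was recorded
That makes step 1 the first incorrect line — x = 15 is what it should show.

step 1, x = 15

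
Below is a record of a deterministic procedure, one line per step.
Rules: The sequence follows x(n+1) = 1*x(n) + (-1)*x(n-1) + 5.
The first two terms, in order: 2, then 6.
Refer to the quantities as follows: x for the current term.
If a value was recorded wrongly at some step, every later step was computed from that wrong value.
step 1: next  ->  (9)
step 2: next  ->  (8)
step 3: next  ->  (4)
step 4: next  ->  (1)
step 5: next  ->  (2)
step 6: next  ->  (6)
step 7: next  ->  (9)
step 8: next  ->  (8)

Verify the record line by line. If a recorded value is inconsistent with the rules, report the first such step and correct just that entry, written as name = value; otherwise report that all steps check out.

no error

step 1: x = 1*(6) + (-1)*(2) + (5) = 9 -> exactly as logged
step 2: x = 1*(9) + (-1)*(6) + (5) = 8 -> agrees with the record
step 3: x = 1*(8) + (-1)*(9) + (5) = 4 -> matches
step 4: x = 1*(4) + (-1)*(8) + (5) = 1 -> confirmed correct
step 5: x = 1*(1) + (-1)*(4) + (5) = 2 -> in agreement
step 6: x = 1*(2) + (-1)*(1) + (5) = 6 -> in agreement
step 7: x = 1*(6) + (-1)*(2) + (5) = 9 -> in agreement
step 8: x = 1*(9) + (-1)*(6) + (5) = 8 -> matches
The whole run recomputes cleanly — no discrepancies.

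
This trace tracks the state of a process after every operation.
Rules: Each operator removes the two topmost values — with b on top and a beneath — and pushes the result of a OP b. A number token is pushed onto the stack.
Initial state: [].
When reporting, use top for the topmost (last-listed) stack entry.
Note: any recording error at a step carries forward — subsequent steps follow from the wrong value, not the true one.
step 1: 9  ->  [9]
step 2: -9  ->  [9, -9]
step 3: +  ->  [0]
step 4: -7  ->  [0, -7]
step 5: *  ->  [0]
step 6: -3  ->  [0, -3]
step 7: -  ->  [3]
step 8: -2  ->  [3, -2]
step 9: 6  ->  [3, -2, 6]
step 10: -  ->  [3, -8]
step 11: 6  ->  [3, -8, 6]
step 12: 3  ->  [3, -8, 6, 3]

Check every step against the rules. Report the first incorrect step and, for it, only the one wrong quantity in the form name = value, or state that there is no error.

no error

Step 1: push 9: top = 9 — confirmed correct.
Step 2: push -9: top = -9 — matches.
Step 3: 9 + -9 = 0 — no discrepancy.
Step 4: push -7: top = -7 — consistent with the trace.
Step 5: 0 * -7 = 0 — same as recorded.
Step 6: push -3: top = -3 — matches.
Step 7: 0 - -3 = 3 — consistent with the trace.
Step 8: push -2: top = -2 — agrees with the trace.
Step 9: push 6: top = 6 — confirmed correct.
Step 10: -2 - 6 = -8 — confirmed correct.
Step 11: push 6: top = 6 — in agreement.
Step 12: push 3: top = 3 — confirmed correct.
No step deviates from the rules.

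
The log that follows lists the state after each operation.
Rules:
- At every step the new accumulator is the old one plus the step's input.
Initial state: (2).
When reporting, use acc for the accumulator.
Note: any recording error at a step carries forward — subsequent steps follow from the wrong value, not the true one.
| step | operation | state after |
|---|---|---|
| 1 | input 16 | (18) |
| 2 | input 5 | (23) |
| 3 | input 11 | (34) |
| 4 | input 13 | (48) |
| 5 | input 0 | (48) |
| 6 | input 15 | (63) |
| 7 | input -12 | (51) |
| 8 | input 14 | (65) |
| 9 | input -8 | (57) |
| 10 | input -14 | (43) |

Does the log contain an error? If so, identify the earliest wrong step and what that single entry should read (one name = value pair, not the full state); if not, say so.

step 4, acc = 47

Step 1: acc = 2 + 16 = 18 — in agreement.
Step 2: acc = 18 + 5 = 23 — matches.
Step 3: acc = 23 + 11 = 34 — no discrepancy.
Step 4: acc = 34 + 13 = 47 — the recorded entry deviates here.
Conclusion: step 4 carries the first error; the entry should be acc = 47.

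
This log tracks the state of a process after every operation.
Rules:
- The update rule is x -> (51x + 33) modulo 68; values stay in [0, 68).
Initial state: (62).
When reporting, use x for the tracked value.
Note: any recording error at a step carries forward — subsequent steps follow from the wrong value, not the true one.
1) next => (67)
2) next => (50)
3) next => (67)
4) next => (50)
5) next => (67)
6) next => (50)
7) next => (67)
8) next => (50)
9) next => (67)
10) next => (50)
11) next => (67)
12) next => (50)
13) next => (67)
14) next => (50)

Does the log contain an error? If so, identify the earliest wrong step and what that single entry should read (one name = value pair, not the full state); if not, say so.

no error

Recomputing the run from the initial state:
step 1: x = 67
step 2: x = 50
step 3: x = 67
step 4: x = 50
step 5: x = 67
step 6: x = 50
step 7: x = 67
step 8: x = 50
step 9: x = 67
step 10: x = 50
step 11: x = 67
step 12: x = 50
step 13: x = 67
step 14: x = 50
This matches the log at every step.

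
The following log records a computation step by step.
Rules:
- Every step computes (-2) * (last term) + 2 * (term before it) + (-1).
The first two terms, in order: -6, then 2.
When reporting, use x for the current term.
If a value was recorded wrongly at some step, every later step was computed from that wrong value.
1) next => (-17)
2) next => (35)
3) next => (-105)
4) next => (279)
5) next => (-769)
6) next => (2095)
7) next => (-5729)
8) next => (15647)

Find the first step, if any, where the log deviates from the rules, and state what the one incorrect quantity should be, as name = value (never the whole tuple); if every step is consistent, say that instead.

step 2, x = 37

step 1: x = -2*(2) + (2)*(-6) + (-1) = -17 -> matches
step 2: x = -2*(-17) + (2)*(2) + (-1) = 37 -> the log disagrees here
Step 2 is the first one off; corrected, x = 37.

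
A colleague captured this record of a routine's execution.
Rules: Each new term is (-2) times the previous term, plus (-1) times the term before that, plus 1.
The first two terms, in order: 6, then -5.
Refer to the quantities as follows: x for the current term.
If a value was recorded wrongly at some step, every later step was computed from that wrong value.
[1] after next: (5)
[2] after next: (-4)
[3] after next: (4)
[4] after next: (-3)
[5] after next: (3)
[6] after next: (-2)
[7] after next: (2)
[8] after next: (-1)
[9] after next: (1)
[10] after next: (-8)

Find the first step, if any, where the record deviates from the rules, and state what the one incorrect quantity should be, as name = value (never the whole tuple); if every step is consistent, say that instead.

1. x = -2*(-5) + (-1)*(6) + (1) = 5 (matches)
2. x = -2*(5) + (-1)*(-5) + (1) = -4 (same as recorded)
3. x = -2*(-4) + (-1)*(5) + (1) = 4 (agrees with the record)
4. x = -2*(4) + (-1)*(-4) + (1) = -3 (consistent with the record)
5. x = -2*(-3) + (-1)*(4) + (1) = 3 (no discrepancy)
6. x = -2*(3) + (-1)*(-3) + (1) = -2 (agrees with the record)
7. x = -2*(-2) + (-1)*(3) + (1) = 2 (agrees with the record)
8. x = -2*(2) + (-1)*(-2) + (1) = -1 (verified)
9. x = -2*(-1) + (-1)*(2) + (1) = 1 (exactly as logged)
10. x = -2*(1) + (-1)*(-1) + (1) = 0 (a discrepancy with the record)
That makes step 10 the first incorrect line — x = 0 is what it should show.

step 10, x = 0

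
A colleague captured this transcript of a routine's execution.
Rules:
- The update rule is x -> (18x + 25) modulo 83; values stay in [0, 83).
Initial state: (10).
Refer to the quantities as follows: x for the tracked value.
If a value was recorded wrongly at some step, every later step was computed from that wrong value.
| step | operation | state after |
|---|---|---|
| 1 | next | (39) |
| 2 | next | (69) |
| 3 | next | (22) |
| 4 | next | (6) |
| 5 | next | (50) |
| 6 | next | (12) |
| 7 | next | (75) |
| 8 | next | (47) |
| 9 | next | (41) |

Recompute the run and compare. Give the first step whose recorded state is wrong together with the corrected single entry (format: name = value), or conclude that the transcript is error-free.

step 2, x = 63

Recomputing the run from the initial state:
step 1: x = 39
step 2: x = 63
step 3: x = 80
step 4: x = 54
step 5: x = 1
step 6: x = 43
step 7: x = 52
step 8: x = 48
step 9: x = 59
The first disagreement with the transcript is at step 2, where the value should be x = 63.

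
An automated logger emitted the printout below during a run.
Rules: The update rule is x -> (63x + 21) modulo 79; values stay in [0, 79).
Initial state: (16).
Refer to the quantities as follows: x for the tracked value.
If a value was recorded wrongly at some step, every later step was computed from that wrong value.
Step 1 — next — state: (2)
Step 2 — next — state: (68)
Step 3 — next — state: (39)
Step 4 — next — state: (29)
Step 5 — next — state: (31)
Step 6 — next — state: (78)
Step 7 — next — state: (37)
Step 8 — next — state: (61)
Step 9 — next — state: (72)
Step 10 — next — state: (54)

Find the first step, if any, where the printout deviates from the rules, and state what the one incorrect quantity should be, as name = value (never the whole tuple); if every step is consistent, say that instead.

no error

Recomputing the run from the initial state:
step 1: x = 2
step 2: x = 68
step 3: x = 39
step 4: x = 29
step 5: x = 31
step 6: x = 78
step 7: x = 37
step 8: x = 61
step 9: x = 72
step 10: x = 54
This matches the printout at every step.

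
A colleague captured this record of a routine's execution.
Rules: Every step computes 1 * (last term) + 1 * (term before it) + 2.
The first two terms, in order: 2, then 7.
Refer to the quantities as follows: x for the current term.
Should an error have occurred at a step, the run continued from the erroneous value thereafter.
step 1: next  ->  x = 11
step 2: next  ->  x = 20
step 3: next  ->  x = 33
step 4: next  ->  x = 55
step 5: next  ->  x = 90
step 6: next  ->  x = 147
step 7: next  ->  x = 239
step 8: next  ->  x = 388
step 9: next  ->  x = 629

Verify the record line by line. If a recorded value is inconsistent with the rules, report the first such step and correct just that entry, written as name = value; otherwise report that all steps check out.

Step 1: x = 1*(7) + (1)*(2) + (2) = 11 — consistent with the record.
Step 2: x = 1*(11) + (1)*(7) + (2) = 20 — agrees with the record.
Step 3: x = 1*(20) + (1)*(11) + (2) = 33 — agrees with the record.
Step 4: x = 1*(33) + (1)*(20) + (2) = 55 — no discrepancy.
Step 5: x = 1*(55) + (1)*(33) + (2) = 90 — same as recorded.
Step 6: x = 1*(90) + (1)*(55) + (2) = 147 — in agreement.
Step 7: x = 1*(147) + (1)*(90) + (2) = 239 — verified.
Step 8: x = 1*(239) + (1)*(147) + (2) = 388 — same as recorded.
Step 9: x = 1*(388) + (1)*(239) + (2) = 629 — in agreement.
All entries verified; no error found.

no error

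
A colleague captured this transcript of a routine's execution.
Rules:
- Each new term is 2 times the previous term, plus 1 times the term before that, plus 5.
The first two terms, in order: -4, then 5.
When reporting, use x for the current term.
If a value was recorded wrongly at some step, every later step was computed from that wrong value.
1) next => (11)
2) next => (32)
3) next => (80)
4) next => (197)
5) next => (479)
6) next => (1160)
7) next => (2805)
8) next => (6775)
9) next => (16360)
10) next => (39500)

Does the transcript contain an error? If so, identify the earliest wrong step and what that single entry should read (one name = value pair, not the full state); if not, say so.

Step 1: x = 2*(5) + (1)*(-4) + (5) = 11 — no discrepancy.
Step 2: x = 2*(11) + (1)*(5) + (5) = 32 — agrees with the transcript.
Step 3: x = 2*(32) + (1)*(11) + (5) = 80 — confirmed correct.
Step 4: x = 2*(80) + (1)*(32) + (5) = 197 — same as recorded.
Step 5: x = 2*(197) + (1)*(80) + (5) = 479 — verified.
Step 6: x = 2*(479) + (1)*(197) + (5) = 1160 — same as recorded.
Step 7: x = 2*(1160) + (1)*(479) + (5) = 2804 — the entry is off here.
Conclusion: step 7 carries the first error; the entry should be x = 2804.

step 7, x = 2804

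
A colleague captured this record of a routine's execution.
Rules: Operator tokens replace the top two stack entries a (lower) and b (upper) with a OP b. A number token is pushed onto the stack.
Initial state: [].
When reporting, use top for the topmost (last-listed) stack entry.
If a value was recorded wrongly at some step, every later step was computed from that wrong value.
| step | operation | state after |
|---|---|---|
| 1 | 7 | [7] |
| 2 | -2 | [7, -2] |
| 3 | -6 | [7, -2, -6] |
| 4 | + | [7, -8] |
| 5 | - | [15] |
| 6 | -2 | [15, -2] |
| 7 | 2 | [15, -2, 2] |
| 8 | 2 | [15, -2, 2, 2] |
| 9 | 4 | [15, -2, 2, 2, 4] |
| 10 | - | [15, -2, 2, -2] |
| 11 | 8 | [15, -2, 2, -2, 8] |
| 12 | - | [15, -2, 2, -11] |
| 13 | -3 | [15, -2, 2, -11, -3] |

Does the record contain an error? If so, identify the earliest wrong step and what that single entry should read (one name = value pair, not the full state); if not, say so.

1. push 7: top = 7 (checks out)
2. push -2: top = -2 (confirmed correct)
3. push -6: top = -6 (confirmed correct)
4. -2 + -6 = -8 (verified)
5. 7 - -8 = 15 (in agreement)
6. push -2: top = -2 (no discrepancy)
7. push 2: top = 2 (verified)
8. push 2: top = 2 (confirmed correct)
9. push 4: top = 4 (same as recorded)
10. 2 - 4 = -2 (same as recorded)
11. push 8: top = 8 (consistent with the record)
12. -2 - 8 = -10 (the recorded entry deviates here)
First deviation found at step 12; the corrected entry is top = -10.

step 12, top = -10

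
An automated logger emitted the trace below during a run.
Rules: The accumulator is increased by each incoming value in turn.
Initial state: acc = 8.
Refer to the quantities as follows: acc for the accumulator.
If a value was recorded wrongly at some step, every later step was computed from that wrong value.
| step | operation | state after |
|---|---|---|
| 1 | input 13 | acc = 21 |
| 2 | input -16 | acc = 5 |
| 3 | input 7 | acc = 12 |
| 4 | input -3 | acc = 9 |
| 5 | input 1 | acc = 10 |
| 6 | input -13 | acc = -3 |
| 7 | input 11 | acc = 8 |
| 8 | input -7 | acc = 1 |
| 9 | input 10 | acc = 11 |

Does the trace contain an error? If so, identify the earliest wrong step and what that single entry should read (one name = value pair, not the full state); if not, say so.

no error

Recomputing the run from the initial state:
step 1: acc = 21
step 2: acc = 5
step 3: acc = 12
step 4: acc = 9
step 5: acc = 10
step 6: acc = -3
step 7: acc = 8
step 8: acc = 1
step 9: acc = 11
This matches the trace at every step.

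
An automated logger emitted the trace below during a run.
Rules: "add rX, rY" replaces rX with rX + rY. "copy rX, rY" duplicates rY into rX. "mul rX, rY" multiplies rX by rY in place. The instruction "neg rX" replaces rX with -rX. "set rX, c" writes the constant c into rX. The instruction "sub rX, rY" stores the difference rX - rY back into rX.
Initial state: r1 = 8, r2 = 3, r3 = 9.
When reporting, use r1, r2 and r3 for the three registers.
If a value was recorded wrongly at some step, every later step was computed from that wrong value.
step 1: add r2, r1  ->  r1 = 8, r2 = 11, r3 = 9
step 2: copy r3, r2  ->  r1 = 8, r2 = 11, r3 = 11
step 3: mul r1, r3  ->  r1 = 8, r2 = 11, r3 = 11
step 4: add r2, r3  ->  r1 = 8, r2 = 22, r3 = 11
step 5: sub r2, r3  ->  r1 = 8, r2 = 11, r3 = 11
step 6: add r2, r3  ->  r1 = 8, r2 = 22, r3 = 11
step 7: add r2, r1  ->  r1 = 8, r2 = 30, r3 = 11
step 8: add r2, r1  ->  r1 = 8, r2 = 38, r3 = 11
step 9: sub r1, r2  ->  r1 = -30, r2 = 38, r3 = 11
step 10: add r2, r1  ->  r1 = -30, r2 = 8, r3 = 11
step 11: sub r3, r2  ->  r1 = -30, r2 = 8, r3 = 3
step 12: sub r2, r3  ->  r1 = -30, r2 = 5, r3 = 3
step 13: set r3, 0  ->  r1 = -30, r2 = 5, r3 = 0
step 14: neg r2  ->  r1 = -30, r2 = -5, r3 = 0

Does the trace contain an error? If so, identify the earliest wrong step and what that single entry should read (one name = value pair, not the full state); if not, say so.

step 1: r2 = 3 + 8 = 11 -> verified
step 2: r3 = 11 -> confirmed correct
step 3: r1 = 8 * 11 = 88 -> the recorded entry deviates here
First incorrect step: 3; the correct value is r1 = 88.

step 3, r1 = 88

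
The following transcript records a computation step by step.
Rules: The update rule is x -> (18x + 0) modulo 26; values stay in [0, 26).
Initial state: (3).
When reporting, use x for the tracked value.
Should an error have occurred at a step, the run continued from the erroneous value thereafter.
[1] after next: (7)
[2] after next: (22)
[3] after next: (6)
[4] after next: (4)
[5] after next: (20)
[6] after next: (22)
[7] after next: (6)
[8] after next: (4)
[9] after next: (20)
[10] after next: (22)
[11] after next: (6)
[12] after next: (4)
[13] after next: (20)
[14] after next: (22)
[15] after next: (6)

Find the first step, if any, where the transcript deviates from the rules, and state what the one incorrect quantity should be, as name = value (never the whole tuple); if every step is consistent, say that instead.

step 1, x = 2

Recomputing the run from the initial state:
step 1: x = 2
step 2: x = 10
step 3: x = 24
step 4: x = 16
step 5: x = 2
step 6: x = 10
step 7: x = 24
step 8: x = 16
step 9: x = 2
step 10: x = 10
step 11: x = 24
step 12: x = 16
step 13: x = 2
step 14: x = 10
step 15: x = 24
The first disagreement with the transcript is at step 1, where the value should be x = 2.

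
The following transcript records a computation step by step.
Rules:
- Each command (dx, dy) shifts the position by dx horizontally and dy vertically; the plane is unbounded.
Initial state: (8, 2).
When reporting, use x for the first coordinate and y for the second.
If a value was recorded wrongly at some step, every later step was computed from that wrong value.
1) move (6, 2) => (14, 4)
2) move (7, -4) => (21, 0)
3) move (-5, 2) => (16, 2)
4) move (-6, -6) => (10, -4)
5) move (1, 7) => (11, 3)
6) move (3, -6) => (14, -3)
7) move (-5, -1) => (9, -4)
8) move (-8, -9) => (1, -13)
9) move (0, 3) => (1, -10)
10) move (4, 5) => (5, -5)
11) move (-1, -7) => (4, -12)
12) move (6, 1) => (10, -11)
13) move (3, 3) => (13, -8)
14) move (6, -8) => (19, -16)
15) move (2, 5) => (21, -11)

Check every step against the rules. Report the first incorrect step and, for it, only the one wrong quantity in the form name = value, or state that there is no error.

no error

Recomputing the run from the initial state:
step 1: x = 14, y = 4
step 2: x = 21, y = 0
step 3: x = 16, y = 2
step 4: x = 10, y = -4
step 5: x = 11, y = 3
step 6: x = 14, y = -3
step 7: x = 9, y = -4
step 8: x = 1, y = -13
step 9: x = 1, y = -10
step 10: x = 5, y = -5
step 11: x = 4, y = -12
step 12: x = 10, y = -11
step 13: x = 13, y = -8
step 14: x = 19, y = -16
step 15: x = 21, y = -11
This matches the transcript at every step.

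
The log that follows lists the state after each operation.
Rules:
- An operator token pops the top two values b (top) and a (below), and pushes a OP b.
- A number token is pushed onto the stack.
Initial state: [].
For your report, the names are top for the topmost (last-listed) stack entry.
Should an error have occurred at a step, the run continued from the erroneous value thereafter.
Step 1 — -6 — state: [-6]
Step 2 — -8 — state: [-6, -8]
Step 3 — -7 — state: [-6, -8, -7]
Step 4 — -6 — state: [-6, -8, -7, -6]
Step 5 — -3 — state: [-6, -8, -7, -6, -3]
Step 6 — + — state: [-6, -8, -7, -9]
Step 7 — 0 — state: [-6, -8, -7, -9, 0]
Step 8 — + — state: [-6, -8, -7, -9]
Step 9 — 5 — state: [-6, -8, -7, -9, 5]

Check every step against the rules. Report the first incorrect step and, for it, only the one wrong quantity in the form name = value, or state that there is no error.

no error

Recomputing the run from the initial state:
step 1: [-6]
step 2: [-6, -8]
step 3: [-6, -8, -7]
step 4: [-6, -8, -7, -6]
step 5: [-6, -8, -7, -6, -3]
step 6: [-6, -8, -7, -9]
step 7: [-6, -8, -7, -9, 0]
step 8: [-6, -8, -7, -9]
step 9: [-6, -8, -7, -9, 5]
This matches the log at every step.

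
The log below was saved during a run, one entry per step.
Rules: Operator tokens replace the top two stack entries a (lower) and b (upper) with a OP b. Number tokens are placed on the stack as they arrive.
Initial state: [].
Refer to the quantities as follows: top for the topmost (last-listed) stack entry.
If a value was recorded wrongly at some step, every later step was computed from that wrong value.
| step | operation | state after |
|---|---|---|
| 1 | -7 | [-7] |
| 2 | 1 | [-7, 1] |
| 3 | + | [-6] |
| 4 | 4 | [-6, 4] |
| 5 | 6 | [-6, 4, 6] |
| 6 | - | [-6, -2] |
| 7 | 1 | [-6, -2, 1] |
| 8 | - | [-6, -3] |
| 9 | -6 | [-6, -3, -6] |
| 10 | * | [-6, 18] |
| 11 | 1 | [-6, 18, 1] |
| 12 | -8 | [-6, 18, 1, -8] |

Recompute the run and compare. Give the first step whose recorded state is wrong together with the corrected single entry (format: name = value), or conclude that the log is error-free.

no error

Recomputing the run from the initial state:
step 1: [-7]
step 2: [-7, 1]
step 3: [-6]
step 4: [-6, 4]
step 5: [-6, 4, 6]
step 6: [-6, -2]
step 7: [-6, -2, 1]
step 8: [-6, -3]
step 9: [-6, -3, -6]
step 10: [-6, 18]
step 11: [-6, 18, 1]
step 12: [-6, 18, 1, -8]
This matches the log at every step.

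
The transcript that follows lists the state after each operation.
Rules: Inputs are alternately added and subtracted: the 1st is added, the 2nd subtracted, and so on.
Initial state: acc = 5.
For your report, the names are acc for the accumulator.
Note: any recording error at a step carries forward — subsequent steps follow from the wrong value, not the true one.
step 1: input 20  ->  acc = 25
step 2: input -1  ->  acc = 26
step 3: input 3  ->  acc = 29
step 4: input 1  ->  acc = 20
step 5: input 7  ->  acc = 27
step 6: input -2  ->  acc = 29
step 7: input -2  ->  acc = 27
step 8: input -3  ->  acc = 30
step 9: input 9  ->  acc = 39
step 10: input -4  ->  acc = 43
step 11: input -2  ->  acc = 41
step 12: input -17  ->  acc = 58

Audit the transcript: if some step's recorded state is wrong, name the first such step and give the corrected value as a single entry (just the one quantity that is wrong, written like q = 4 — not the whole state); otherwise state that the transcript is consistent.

step 4, acc = 28

1. acc = 5 + 20 = 25 (same as recorded)
2. acc = 25 - -1 = 26 (exactly as logged)
3. acc = 26 + 3 = 29 (verified)
4. acc = 29 - 1 = 28 (a discrepancy with the transcript)
The earliest wrong entry is at step 4: it should read acc = 28.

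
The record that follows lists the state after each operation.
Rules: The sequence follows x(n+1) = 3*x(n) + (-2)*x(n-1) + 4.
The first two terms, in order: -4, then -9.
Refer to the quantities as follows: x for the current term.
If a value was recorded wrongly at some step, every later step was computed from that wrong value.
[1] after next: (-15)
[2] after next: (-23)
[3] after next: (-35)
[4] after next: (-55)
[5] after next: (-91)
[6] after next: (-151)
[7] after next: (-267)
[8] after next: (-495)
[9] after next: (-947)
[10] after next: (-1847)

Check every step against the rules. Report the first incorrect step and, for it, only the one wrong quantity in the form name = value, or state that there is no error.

Recomputing the run from the initial state:
step 1: x = -15
step 2: x = -23
step 3: x = -35
step 4: x = -55
step 5: x = -91
step 6: x = -159
step 7: x = -291
step 8: x = -551
step 9: x = -1067
step 10: x = -2095
The first disagreement with the record is at step 6, where the value should be x = -159.

step 6, x = -159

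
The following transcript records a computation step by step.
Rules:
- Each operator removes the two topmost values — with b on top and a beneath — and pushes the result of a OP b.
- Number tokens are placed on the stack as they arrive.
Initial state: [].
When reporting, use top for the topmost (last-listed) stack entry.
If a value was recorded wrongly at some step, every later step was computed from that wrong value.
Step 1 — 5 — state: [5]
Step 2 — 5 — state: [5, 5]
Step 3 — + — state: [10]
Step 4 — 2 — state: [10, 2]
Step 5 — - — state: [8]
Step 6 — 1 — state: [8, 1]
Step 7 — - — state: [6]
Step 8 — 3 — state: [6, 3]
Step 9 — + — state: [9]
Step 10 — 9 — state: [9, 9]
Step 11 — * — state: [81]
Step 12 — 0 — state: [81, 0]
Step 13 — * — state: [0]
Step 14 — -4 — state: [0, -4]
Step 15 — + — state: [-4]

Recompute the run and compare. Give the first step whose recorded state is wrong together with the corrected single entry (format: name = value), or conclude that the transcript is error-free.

Recomputing the run from the initial state:
step 1: [5]
step 2: [5, 5]
step 3: [10]
step 4: [10, 2]
step 5: [8]
step 6: [8, 1]
step 7: [7]
step 8: [7, 3]
step 9: [10]
step 10: [10, 9]
step 11: [90]
step 12: [90, 0]
step 13: [0]
step 14: [0, -4]
step 15: [-4]
The first disagreement with the transcript is at step 7, where the value should be top = 7.

step 7, top = 7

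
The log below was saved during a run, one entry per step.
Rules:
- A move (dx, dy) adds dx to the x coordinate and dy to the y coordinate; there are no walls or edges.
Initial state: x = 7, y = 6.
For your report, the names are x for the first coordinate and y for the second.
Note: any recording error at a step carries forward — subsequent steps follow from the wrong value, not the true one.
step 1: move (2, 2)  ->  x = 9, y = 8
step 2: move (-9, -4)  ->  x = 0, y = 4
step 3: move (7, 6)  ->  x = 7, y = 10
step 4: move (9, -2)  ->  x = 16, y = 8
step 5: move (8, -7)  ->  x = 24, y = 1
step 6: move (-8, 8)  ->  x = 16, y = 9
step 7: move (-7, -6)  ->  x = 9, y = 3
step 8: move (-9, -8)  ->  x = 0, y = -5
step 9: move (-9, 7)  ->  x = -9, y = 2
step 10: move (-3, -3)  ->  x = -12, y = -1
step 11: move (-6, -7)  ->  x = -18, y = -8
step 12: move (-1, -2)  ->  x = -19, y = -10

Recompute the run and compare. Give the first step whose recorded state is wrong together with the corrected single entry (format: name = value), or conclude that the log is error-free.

no error

step 1: x = 7 + (2) = 9, y = 6 + (2) = 8 -> same as recorded
step 2: x = 9 + (-9) = 0, y = 8 + (-4) = 4 -> matches
step 3: x = 0 + (7) = 7, y = 4 + (6) = 10 -> no discrepancy
step 4: x = 7 + (9) = 16, y = 10 + (-2) = 8 -> verified
step 5: x = 16 + (8) = 24, y = 8 + (-7) = 1 -> exactly as logged
step 6: x = 24 + (-8) = 16, y = 1 + (8) = 9 -> confirmed correct
step 7: x = 16 + (-7) = 9, y = 9 + (-6) = 3 -> in agreement
step 8: x = 9 + (-9) = 0, y = 3 + (-8) = -5 -> matches
step 9: x = 0 + (-9) = -9, y = -5 + (7) = 2 -> agrees with the log
step 10: x = -9 + (-3) = -12, y = 2 + (-3) = -1 -> consistent with the log
step 11: x = -12 + (-6) = -18, y = -1 + (-7) = -8 -> no discrepancy
step 12: x = -18 + (-1) = -19, y = -8 + (-2) = -10 -> in agreement
Every step is consistent.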